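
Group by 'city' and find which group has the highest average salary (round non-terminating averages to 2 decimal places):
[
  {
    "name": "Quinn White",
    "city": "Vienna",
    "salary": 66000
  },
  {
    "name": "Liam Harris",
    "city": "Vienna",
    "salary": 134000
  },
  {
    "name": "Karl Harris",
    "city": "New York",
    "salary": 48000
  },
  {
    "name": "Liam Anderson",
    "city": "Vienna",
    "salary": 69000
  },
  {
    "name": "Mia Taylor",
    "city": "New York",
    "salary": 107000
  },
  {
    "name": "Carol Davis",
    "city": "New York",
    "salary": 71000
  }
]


Group by: city

Groups:
  New York: 3 people, avg salary = 226000/3 ≈ $75333.33
  Vienna: 3 people, avg salary = 269000/3 ≈ $89666.67

Highest average salary: Vienna (≈$89666.67)

Vienna (≈$89666.67)


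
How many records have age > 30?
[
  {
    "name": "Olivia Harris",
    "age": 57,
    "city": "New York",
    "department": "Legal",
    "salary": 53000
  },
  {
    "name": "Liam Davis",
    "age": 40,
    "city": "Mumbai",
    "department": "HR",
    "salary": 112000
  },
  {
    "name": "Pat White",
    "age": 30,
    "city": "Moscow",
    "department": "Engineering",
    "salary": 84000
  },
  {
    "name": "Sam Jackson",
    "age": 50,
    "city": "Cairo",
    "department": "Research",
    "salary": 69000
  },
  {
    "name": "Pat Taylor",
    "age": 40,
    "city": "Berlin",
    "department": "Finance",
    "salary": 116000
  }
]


Data: 5 records
Condition: age > 30

Checking each record:
  Olivia Harris: 57 MATCH
  Liam Davis: 40 MATCH
  Pat White: 30
  Sam Jackson: 50 MATCH
  Pat Taylor: 40 MATCH

Count: 4

4


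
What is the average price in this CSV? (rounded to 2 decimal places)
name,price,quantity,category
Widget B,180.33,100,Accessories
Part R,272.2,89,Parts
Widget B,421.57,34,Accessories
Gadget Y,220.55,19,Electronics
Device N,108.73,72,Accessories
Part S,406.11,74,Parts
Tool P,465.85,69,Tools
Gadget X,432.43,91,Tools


Computing average price:
Values: [180.33, 272.2, 421.57, 220.55, 108.73, 406.11, 465.85, 432.43]
Sum = 2507.77
Count = 8
Average = 2507.77/8 = 313.47125 exactly -> 313.47 (rounded half-up to 2 decimal places)

313.47


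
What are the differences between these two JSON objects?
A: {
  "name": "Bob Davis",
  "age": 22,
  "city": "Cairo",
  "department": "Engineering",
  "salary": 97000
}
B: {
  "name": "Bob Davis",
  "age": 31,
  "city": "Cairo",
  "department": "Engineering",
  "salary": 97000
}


Comparing each field (in key order):
  name: same
  age: DIFFERENT
  city: same
  department: same
  salary: same
Differences:
  age: 22 -> 31

1 field(s) changed

1 change: age


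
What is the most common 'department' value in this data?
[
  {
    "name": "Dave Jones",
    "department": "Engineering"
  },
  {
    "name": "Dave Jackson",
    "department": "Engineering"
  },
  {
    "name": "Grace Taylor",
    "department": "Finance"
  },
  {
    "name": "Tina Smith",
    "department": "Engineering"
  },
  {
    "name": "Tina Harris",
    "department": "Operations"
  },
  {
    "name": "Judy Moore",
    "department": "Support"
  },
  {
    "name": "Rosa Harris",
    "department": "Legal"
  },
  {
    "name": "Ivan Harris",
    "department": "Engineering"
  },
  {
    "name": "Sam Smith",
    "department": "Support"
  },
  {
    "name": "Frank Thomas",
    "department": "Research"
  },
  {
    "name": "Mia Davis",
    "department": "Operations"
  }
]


Counting 'department' values across 11 records:

  Engineering: 4 ####
  Operations: 2 ##
  Support: 2 ##
  Finance: 1 #
  Legal: 1 #
  Research: 1 #

Most common: Engineering (4 times)

Engineering (4 times)


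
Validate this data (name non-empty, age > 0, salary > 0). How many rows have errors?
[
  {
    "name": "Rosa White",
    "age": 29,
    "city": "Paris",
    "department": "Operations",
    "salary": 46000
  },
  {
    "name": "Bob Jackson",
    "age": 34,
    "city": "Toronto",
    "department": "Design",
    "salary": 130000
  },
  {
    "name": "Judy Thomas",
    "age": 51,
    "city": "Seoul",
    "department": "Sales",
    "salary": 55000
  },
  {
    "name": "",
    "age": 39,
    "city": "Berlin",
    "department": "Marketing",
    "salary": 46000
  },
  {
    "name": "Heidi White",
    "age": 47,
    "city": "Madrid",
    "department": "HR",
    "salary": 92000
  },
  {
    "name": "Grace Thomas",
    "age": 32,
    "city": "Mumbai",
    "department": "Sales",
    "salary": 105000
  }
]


Validating 6 records:
Rules: name non-empty, age > 0, salary > 0

  Row 1 (Rosa White): OK
  Row 2 (Bob Jackson): OK
  Row 3 (Judy Thomas): OK
  Row 4 (???): empty name
  Row 5 (Heidi White): OK
  Row 6 (Grace Thomas): OK

Total errors: 1

1 errors


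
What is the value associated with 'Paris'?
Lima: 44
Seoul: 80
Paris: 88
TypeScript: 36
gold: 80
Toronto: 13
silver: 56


Looking up key 'Paris'
Value: 88

88


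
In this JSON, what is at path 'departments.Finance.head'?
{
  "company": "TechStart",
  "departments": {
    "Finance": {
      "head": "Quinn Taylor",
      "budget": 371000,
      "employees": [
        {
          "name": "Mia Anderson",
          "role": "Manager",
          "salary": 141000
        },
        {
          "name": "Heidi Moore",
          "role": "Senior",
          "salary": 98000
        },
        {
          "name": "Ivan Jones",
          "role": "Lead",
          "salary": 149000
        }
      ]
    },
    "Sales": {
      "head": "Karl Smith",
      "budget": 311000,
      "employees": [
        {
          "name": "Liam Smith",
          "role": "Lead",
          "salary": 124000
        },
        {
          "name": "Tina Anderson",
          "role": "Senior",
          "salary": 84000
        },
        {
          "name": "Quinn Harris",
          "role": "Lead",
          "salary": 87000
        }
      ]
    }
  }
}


Path: departments.Finance.head

Navigate:
  -> departments
  -> Finance
  -> head = 'Quinn Taylor'

Quinn Taylor


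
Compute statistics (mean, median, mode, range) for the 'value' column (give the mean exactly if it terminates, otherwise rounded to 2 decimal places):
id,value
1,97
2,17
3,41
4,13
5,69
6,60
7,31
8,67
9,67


Data: [97, 17, 41, 13, 69, 60, 31, 67, 67]
Count: 9
Sum: 462
Mean: 462/9 ≈ 51.33 (rounded to 2 decimal places)
Sorted: [13, 17, 31, 41, 60, 67, 67, 69, 97]
Median: 60.0
Mode: 67 (2 times)
Range: 97 - 13 = 84
Min: 13, Max: 97

mean≈51.33, median=60.0, mode=67, range=84


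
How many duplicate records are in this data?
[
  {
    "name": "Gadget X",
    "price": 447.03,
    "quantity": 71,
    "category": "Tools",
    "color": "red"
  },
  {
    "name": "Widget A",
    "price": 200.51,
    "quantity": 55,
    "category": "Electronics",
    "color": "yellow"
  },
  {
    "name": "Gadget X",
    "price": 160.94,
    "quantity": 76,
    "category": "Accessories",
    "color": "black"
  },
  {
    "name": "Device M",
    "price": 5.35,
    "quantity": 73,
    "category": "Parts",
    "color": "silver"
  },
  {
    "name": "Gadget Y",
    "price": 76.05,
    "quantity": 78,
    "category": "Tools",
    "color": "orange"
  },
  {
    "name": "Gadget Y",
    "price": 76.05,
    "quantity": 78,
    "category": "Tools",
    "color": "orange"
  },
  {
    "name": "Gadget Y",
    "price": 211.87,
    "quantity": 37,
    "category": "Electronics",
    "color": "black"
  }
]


Checking 7 records for duplicates:

  Row 1: Gadget X ($447.03, qty 71)
  Row 2: Widget A ($200.51, qty 55)
  Row 3: Gadget X ($160.94, qty 76)
  Row 4: Device M ($5.35, qty 73)
  Row 5: Gadget Y ($76.05, qty 78)
  Row 6: Gadget Y ($76.05, qty 78) <-- DUPLICATE
  Row 7: Gadget Y ($211.87, qty 37)

Duplicates found: 1
Unique records: 6

1 duplicates, 6 unique


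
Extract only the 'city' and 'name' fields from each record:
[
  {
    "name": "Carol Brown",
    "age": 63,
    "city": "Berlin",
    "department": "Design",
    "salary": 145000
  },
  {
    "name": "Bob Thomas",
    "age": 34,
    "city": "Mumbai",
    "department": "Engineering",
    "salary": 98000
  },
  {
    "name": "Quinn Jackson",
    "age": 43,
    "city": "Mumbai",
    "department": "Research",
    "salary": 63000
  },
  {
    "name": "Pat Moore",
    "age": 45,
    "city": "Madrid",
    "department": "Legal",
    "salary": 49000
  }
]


Original: 4 records with fields: name, age, city, department, salary
Keep: ['city', 'name']
Drop: ['age', 'department', 'salary']
Result: 4 records, 2 fields each

[
  {
    "city": "Berlin",
    "name": "Carol Brown"
  },
  {
    "city": "Mumbai",
    "name": "Bob Thomas"
  },
  {
    "city": "Mumbai",
    "name": "Quinn Jackson"
  },
  {
    "city": "Madrid",
    "name": "Pat Moore"
  }
]


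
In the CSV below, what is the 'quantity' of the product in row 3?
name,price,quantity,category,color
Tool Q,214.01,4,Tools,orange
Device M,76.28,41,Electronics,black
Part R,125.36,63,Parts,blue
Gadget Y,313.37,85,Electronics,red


Query: Row 3 ('Part R'), column 'quantity'
Value: 63

63


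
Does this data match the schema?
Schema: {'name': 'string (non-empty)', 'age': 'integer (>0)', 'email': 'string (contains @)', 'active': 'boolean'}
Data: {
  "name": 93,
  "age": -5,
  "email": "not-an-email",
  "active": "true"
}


Validating each field against schema:
  name: FAIL (93 is not a string)
  age: FAIL (-5 is not > 0)
  email: FAIL ("not-an-email" does not contain @)
  active: FAIL ("true" is not a boolean)

Result: INVALID (4 errors: name, age, email, active)

INVALID (4 errors: name, age, email, active)


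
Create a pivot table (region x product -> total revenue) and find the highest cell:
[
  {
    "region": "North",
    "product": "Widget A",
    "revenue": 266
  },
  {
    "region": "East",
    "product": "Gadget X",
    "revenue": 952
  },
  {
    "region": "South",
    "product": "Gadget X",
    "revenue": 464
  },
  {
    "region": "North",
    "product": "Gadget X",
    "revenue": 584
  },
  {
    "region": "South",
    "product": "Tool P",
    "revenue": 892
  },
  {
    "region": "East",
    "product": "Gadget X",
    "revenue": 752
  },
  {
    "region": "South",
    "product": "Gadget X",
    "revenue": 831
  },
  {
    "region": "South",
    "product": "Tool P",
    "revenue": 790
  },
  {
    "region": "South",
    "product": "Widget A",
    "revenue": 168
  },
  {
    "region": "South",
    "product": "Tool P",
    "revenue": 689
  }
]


Pivot: region (rows) x product (columns) -> total revenue

     Gadget X      Tool P        Widget A    
East          1704             0             0  
North          584             0           266  
South         1295          2371           168  

Highest: South / Tool P = $2371

South / Tool P = $2371


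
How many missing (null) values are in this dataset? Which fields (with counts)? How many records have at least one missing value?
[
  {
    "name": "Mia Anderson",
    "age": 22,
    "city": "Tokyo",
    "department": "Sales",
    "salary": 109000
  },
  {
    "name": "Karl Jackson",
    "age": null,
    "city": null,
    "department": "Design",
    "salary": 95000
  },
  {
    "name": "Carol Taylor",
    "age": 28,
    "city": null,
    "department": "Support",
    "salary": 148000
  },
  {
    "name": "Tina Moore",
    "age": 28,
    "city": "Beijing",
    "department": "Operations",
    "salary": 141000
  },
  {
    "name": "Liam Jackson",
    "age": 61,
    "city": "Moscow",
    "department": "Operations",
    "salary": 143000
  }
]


Checking for missing (null) values in 5 records:

  Mia Anderson: complete
  Karl Jackson: age, city
  Carol Taylor: city
  Tina Moore: complete
  Liam Jackson: complete

Per field:
  name: 0 missing
  age: 1 missing
  city: 2 missing
  department: 0 missing
  salary: 0 missing

Total missing values: 3
Records with any missing: 2

3 missing values (age: 1, city: 2); 2 incomplete records


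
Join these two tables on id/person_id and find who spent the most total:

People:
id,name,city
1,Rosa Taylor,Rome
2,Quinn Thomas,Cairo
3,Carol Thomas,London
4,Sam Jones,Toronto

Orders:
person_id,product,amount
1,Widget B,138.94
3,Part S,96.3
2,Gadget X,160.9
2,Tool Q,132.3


Join on: people.id = orders.person_id

Joined rows:
  Rosa Taylor (Rome) bought Widget B for $138.94
  Carol Thomas (London) bought Part S for $96.3
  Quinn Thomas (Cairo) bought Gadget X for $160.9
  Quinn Thomas (Cairo) bought Tool Q for $132.3

Total per person:
  Quinn Thomas: $293.20
  Rosa Taylor: $138.94
  Carol Thomas: $96.30

Top spender: Quinn Thomas ($293.20)

Quinn Thomas ($293.20)


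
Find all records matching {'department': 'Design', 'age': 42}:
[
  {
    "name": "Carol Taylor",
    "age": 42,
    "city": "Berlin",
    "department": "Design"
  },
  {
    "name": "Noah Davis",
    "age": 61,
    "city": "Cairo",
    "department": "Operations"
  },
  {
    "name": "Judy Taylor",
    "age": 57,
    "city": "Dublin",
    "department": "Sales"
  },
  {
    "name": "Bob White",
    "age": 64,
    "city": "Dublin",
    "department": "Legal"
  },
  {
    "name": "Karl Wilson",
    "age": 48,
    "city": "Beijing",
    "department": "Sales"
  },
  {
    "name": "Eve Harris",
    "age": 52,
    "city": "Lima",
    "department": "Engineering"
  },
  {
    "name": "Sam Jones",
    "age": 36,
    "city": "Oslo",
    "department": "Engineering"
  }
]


Search criteria: {'department': 'Design', 'age': 42}

Checking 7 records:
  Carol Taylor: {department: Design, age: 42} <-- MATCH
  Noah Davis: {department: Operations, age: 61}
  Judy Taylor: {department: Sales, age: 57}
  Bob White: {department: Legal, age: 64}
  Karl Wilson: {department: Sales, age: 48}
  Eve Harris: {department: Engineering, age: 52}
  Sam Jones: {department: Engineering, age: 36}

Matches: ["Carol Taylor"]

["Carol Taylor"]


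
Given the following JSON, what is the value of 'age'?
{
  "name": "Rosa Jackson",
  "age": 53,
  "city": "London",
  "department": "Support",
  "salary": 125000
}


Looking up field 'age'
Value: 53

53


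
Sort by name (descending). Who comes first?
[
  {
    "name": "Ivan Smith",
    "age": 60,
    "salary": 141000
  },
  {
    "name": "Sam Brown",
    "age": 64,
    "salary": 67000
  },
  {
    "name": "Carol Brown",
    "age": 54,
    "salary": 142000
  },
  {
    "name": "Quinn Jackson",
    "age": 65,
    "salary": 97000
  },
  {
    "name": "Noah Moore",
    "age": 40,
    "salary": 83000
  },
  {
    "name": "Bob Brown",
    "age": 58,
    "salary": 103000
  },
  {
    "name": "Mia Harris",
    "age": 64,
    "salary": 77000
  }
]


Sort by: name (descending)

Sorted order:
  1. Sam Brown (name = Sam Brown)
  2. Quinn Jackson (name = Quinn Jackson)
  3. Noah Moore (name = Noah Moore)
  4. Mia Harris (name = Mia Harris)
  5. Ivan Smith (name = Ivan Smith)
  6. Carol Brown (name = Carol Brown)
  7. Bob Brown (name = Bob Brown)

First: Sam Brown

Sam Brown


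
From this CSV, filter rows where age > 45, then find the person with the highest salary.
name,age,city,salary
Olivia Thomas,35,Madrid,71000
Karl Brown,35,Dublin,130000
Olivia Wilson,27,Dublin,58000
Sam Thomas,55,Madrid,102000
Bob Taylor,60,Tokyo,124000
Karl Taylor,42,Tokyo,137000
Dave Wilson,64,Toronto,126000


Filter: age > 45
Sort by: salary (descending)

Filtered records (3):
  Dave Wilson, age 64, salary $126000
  Bob Taylor, age 60, salary $124000
  Sam Thomas, age 55, salary $102000

Highest salary: Dave Wilson ($126000)

Dave Wilson


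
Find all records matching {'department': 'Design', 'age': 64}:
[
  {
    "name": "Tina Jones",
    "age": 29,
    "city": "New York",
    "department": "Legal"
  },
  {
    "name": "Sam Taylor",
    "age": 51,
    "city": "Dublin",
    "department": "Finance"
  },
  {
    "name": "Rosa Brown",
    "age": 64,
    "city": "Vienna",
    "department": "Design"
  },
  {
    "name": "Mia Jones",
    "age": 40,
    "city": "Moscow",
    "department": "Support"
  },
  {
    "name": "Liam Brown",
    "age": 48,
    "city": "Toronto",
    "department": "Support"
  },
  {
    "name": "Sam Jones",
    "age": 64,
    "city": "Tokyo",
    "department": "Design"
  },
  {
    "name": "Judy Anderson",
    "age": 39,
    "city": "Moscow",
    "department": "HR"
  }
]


Search criteria: {'department': 'Design', 'age': 64}

Checking 7 records:
  Tina Jones: {department: Legal, age: 29}
  Sam Taylor: {department: Finance, age: 51}
  Rosa Brown: {department: Design, age: 64} <-- MATCH
  Mia Jones: {department: Support, age: 40}
  Liam Brown: {department: Support, age: 48}
  Sam Jones: {department: Design, age: 64} <-- MATCH
  Judy Anderson: {department: HR, age: 39}

Matches: ["Rosa Brown", "Sam Jones"]

["Rosa Brown", "Sam Jones"]


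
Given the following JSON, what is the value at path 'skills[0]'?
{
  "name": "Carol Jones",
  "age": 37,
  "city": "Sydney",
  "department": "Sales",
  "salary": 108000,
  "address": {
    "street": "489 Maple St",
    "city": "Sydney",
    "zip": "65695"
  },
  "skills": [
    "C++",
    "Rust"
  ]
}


Query: skills[0]
Path: skills -> first element
Value: C++

C++


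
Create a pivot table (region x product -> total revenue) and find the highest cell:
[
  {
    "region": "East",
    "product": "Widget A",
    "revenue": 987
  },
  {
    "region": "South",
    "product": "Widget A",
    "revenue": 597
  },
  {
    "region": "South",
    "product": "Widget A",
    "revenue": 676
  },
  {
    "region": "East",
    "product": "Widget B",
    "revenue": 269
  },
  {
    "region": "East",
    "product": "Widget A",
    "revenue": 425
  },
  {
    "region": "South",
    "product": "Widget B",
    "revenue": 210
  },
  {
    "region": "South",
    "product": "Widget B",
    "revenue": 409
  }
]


Pivot: region (rows) x product (columns) -> total revenue

     Widget A      Widget B    
East          1412           269  
South         1273           619  

Highest: East / Widget A = $1412

East / Widget A = $1412


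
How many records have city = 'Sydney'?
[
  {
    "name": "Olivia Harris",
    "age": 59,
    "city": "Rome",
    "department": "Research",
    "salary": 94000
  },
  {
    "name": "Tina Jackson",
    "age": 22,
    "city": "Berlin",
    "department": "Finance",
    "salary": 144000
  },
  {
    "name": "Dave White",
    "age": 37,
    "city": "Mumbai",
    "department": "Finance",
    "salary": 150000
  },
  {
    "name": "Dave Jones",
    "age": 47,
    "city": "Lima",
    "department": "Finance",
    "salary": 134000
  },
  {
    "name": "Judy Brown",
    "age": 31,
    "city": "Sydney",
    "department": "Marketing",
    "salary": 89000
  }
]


Data: 5 records
Condition: city = 'Sydney'

Checking each record:
  Olivia Harris: Rome
  Tina Jackson: Berlin
  Dave White: Mumbai
  Dave Jones: Lima
  Judy Brown: Sydney MATCH

Count: 1

1


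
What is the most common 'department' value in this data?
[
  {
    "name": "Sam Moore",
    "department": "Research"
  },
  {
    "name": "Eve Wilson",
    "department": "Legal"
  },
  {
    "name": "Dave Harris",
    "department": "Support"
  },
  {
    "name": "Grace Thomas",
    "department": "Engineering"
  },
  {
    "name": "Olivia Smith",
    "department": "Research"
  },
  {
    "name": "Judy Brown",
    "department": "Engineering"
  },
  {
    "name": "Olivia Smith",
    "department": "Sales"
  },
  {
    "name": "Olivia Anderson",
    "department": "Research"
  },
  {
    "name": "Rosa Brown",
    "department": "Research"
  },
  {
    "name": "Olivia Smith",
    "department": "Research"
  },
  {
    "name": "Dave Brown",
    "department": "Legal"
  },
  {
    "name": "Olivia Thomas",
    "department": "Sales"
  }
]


Counting 'department' values across 12 records:

  Research: 5 #####
  Legal: 2 ##
  Engineering: 2 ##
  Sales: 2 ##
  Support: 1 #

Most common: Research (5 times)

Research (5 times)


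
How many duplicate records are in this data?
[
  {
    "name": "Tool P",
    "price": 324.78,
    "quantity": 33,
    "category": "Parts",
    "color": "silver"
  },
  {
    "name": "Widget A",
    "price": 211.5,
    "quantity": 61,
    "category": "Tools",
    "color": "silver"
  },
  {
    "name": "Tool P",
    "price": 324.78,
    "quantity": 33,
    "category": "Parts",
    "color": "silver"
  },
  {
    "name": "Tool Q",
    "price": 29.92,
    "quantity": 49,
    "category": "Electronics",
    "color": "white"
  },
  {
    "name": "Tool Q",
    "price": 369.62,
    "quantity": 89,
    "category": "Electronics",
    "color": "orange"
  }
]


Checking 5 records for duplicates:

  Row 1: Tool P ($324.78, qty 33)
  Row 2: Widget A ($211.5, qty 61)
  Row 3: Tool P ($324.78, qty 33) <-- DUPLICATE
  Row 4: Tool Q ($29.92, qty 49)
  Row 5: Tool Q ($369.62, qty 89)

Duplicates found: 1
Unique records: 4

1 duplicates, 4 unique


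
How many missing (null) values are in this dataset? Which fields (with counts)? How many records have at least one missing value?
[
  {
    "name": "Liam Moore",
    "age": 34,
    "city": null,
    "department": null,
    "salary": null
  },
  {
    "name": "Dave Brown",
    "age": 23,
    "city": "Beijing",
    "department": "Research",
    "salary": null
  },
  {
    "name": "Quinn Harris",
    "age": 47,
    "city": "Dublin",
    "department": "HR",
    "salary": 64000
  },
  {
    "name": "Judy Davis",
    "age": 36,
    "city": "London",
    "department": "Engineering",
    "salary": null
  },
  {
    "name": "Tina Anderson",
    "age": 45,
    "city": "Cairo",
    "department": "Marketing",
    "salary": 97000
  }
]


Checking for missing (null) values in 5 records:

  Liam Moore: city, department, salary
  Dave Brown: salary
  Quinn Harris: complete
  Judy Davis: salary
  Tina Anderson: complete

Per field:
  name: 0 missing
  age: 0 missing
  city: 1 missing
  department: 1 missing
  salary: 3 missing

Total missing values: 5
Records with any missing: 3

5 missing values (city: 1, department: 1, salary: 3); 3 incomplete records


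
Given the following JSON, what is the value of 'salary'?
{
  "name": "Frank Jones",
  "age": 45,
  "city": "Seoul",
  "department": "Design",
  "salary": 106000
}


Looking up field 'salary'
Value: 106000

106000


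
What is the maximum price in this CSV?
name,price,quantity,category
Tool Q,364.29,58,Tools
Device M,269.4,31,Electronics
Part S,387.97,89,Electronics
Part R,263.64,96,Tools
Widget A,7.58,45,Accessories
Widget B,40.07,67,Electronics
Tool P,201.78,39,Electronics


Computing maximum price:
Values: [364.29, 269.4, 387.97, 263.64, 7.58, 40.07, 201.78]
Max = 387.97

387.97


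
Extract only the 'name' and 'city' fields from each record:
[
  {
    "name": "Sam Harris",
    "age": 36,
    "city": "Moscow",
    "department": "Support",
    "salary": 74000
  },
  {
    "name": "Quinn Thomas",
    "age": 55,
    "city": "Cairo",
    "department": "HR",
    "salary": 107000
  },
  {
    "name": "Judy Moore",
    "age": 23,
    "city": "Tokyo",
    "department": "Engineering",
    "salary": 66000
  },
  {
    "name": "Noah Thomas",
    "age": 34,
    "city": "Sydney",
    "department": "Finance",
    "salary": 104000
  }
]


Original: 4 records with fields: name, age, city, department, salary
Keep: ['name', 'city']
Drop: ['age', 'department', 'salary']
Result: 4 records, 2 fields each

[
  {
    "name": "Sam Harris",
    "city": "Moscow"
  },
  {
    "name": "Quinn Thomas",
    "city": "Cairo"
  },
  {
    "name": "Judy Moore",
    "city": "Tokyo"
  },
  {
    "name": "Noah Thomas",
    "city": "Sydney"
  }
]


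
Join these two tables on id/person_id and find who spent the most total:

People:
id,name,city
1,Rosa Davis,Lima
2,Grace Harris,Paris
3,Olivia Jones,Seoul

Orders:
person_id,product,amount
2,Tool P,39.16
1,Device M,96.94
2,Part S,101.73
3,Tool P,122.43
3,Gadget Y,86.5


Join on: people.id = orders.person_id

Joined rows:
  Grace Harris (Paris) bought Tool P for $39.16
  Rosa Davis (Lima) bought Device M for $96.94
  Grace Harris (Paris) bought Part S for $101.73
  Olivia Jones (Seoul) bought Tool P for $122.43
  Olivia Jones (Seoul) bought Gadget Y for $86.5

Total per person:
  Olivia Jones: $208.93
  Grace Harris: $140.89
  Rosa Davis: $96.94

Top spender: Olivia Jones ($208.93)

Olivia Jones ($208.93)


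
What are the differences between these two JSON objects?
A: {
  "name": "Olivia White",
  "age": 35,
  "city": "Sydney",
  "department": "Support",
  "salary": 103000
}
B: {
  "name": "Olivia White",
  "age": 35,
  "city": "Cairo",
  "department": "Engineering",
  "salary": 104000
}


Comparing each field (in key order):
  name: same
  age: same
  city: DIFFERENT
  department: DIFFERENT
  salary: DIFFERENT
Differences:
  city: Sydney -> Cairo
  department: Support -> Engineering
  salary: 103000 -> 104000

3 field(s) changed

3 changes: city, department, salary


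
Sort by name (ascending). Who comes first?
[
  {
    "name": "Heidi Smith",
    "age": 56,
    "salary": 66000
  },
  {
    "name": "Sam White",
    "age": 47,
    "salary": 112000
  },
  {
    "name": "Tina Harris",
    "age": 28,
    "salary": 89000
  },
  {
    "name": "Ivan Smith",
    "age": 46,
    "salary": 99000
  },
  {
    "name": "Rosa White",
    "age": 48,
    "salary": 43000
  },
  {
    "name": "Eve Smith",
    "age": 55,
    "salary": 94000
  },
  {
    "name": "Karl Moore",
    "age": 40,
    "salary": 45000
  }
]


Sort by: name (ascending)

Sorted order:
  1. Eve Smith (name = Eve Smith)
  2. Heidi Smith (name = Heidi Smith)
  3. Ivan Smith (name = Ivan Smith)
  4. Karl Moore (name = Karl Moore)
  5. Rosa White (name = Rosa White)
  6. Sam White (name = Sam White)
  7. Tina Harris (name = Tina Harris)

First: Eve Smith

Eve Smith


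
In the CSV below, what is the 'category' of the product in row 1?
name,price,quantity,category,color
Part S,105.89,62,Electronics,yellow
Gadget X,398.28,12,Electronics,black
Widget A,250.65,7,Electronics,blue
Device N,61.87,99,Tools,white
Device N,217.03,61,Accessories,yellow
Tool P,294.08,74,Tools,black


Query: Row 1 ('Part S'), column 'category'
Value: Electronics

Electronics


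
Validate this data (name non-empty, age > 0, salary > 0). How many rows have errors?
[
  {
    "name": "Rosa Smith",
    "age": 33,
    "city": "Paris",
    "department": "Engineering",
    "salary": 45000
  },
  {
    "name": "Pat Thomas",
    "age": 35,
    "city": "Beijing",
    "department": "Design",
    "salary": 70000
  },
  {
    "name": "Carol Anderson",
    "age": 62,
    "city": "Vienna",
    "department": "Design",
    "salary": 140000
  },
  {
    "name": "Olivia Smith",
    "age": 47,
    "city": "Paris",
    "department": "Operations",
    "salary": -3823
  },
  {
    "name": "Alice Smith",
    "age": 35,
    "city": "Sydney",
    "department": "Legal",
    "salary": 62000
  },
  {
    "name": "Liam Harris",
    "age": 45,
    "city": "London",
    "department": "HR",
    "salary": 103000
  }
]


Validating 6 records:
Rules: name non-empty, age > 0, salary > 0

  Row 1 (Rosa Smith): OK
  Row 2 (Pat Thomas): OK
  Row 3 (Carol Anderson): OK
  Row 4 (Olivia Smith): negative salary: -3823
  Row 5 (Alice Smith): OK
  Row 6 (Liam Harris): OK

Total errors: 1

1 errors


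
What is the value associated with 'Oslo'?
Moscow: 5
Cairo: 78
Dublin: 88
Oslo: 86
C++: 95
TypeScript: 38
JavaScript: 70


Looking up key 'Oslo'
Value: 86

86


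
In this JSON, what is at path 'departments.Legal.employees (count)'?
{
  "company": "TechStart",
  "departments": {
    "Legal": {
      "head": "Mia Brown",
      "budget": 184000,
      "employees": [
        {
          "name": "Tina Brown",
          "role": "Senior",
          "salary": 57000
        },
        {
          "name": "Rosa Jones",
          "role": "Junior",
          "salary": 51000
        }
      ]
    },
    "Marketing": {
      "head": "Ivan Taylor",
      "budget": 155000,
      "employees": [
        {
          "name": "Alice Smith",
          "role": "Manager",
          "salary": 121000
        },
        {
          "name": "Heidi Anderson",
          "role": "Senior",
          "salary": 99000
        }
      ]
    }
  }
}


Path: departments.Legal.employees (count)

Navigate:
  -> departments
  -> Legal
  -> employees (array, length 2)

2


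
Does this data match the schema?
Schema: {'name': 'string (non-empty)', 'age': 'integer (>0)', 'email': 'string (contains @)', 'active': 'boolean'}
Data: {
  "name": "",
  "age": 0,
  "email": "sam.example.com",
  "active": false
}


Validating each field against schema:
  name: FAIL ("" is an empty string)
  age: FAIL (0 is not > 0)
  email: FAIL ("sam.example.com" does not contain @)
  active: OK (boolean)

Result: INVALID (3 errors: name, age, email)

INVALID (3 errors: name, age, email)


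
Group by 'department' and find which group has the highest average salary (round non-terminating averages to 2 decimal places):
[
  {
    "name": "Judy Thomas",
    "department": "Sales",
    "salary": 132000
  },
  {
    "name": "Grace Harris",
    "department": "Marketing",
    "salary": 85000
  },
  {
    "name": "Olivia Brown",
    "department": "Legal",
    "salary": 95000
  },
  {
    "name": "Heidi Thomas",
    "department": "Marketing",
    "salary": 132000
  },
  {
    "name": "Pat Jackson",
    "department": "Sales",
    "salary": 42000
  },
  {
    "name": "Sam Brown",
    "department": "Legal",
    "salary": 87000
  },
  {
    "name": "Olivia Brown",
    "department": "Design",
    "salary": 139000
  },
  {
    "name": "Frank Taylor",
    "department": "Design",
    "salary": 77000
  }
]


Group by: department

Groups:
  Design: 2 people, avg salary = 216000/2 = $108000
  Legal: 2 people, avg salary = 182000/2 = $91000
  Marketing: 2 people, avg salary = 217000/2 = $108500
  Sales: 2 people, avg salary = 174000/2 = $87000

Highest average salary: Marketing ($108500)

Marketing ($108500)


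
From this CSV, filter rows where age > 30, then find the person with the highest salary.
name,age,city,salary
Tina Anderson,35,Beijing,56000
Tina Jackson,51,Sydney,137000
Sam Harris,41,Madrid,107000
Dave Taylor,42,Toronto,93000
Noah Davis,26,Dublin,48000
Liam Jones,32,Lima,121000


Filter: age > 30
Sort by: salary (descending)

Filtered records (5):
  Tina Jackson, age 51, salary $137000
  Liam Jones, age 32, salary $121000
  Sam Harris, age 41, salary $107000
  Dave Taylor, age 42, salary $93000
  Tina Anderson, age 35, salary $56000

Highest salary: Tina Jackson ($137000)

Tina Jackson


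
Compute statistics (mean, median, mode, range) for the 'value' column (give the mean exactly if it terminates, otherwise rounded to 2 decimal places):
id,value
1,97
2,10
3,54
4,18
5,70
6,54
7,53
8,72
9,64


Data: [97, 10, 54, 18, 70, 54, 53, 72, 64]
Count: 9
Sum: 492
Mean: 492/9 ≈ 54.67 (rounded to 2 decimal places)
Sorted: [10, 18, 53, 54, 54, 64, 70, 72, 97]
Median: 54.0
Mode: 54 (2 times)
Range: 97 - 10 = 87
Min: 10, Max: 97

mean≈54.67, median=54.0, mode=54, range=87


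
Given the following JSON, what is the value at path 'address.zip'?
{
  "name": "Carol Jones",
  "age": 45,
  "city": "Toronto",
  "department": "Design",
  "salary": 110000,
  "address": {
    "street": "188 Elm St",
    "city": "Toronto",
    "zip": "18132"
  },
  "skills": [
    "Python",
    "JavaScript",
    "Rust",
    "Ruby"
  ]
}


Query: address.zip
Path: address -> zip
Value: 18132

18132


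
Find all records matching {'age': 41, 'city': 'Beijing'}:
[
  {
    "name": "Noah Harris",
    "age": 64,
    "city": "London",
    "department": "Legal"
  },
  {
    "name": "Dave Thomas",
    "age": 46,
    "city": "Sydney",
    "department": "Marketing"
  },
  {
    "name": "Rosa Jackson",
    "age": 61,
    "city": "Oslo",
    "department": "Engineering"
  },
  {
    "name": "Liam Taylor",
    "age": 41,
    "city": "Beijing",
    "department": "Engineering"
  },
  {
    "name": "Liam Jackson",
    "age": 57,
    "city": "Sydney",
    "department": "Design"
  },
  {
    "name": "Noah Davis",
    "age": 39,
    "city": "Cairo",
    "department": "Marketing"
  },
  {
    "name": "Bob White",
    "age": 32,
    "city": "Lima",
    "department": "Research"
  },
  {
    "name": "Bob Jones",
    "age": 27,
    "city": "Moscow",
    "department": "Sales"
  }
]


Search criteria: {'age': 41, 'city': 'Beijing'}

Checking 8 records:
  Noah Harris: {age: 64, city: London}
  Dave Thomas: {age: 46, city: Sydney}
  Rosa Jackson: {age: 61, city: Oslo}
  Liam Taylor: {age: 41, city: Beijing} <-- MATCH
  Liam Jackson: {age: 57, city: Sydney}
  Noah Davis: {age: 39, city: Cairo}
  Bob White: {age: 32, city: Lima}
  Bob Jones: {age: 27, city: Moscow}

Matches: ["Liam Taylor"]

["Liam Taylor"]


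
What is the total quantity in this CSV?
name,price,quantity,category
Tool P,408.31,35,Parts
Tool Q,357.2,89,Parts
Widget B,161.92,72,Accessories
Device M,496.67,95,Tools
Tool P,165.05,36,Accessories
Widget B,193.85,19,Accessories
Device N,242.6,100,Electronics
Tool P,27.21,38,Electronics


Computing total quantity:
Values: [35, 89, 72, 95, 36, 19, 100, 38]
Sum = 484

484


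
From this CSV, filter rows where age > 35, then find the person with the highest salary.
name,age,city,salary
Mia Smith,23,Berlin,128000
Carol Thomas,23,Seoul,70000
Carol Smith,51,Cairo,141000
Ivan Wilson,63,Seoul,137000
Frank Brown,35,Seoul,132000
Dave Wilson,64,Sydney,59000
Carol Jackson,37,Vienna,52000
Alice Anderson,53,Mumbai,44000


Filter: age > 35
Sort by: salary (descending)

Filtered records (5):
  Carol Smith, age 51, salary $141000
  Ivan Wilson, age 63, salary $137000
  Dave Wilson, age 64, salary $59000
  Carol Jackson, age 37, salary $52000
  Alice Anderson, age 53, salary $44000

Highest salary: Carol Smith ($141000)

Carol Smith


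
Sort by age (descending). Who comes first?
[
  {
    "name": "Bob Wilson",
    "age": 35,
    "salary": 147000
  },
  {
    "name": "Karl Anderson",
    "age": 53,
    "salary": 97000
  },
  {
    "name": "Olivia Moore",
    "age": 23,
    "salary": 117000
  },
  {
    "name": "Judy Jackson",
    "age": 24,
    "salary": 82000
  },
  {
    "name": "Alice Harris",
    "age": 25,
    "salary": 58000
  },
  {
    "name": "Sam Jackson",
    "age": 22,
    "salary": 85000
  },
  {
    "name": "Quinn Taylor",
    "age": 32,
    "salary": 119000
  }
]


Sort by: age (descending)

Sorted order:
  1. Karl Anderson (age = 53)
  2. Bob Wilson (age = 35)
  3. Quinn Taylor (age = 32)
  4. Alice Harris (age = 25)
  5. Judy Jackson (age = 24)
  6. Olivia Moore (age = 23)
  7. Sam Jackson (age = 22)

First: Karl Anderson

Karl Anderson


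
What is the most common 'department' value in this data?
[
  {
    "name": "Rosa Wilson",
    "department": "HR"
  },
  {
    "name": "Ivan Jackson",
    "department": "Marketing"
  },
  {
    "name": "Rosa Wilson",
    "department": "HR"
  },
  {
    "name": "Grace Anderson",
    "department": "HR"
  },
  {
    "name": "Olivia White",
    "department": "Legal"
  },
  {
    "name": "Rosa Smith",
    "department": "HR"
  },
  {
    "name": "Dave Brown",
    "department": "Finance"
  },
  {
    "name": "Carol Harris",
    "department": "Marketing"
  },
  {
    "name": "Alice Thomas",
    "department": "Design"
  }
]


Counting 'department' values across 9 records:

  HR: 4 ####
  Marketing: 2 ##
  Legal: 1 #
  Finance: 1 #
  Design: 1 #

Most common: HR (4 times)

HR (4 times)


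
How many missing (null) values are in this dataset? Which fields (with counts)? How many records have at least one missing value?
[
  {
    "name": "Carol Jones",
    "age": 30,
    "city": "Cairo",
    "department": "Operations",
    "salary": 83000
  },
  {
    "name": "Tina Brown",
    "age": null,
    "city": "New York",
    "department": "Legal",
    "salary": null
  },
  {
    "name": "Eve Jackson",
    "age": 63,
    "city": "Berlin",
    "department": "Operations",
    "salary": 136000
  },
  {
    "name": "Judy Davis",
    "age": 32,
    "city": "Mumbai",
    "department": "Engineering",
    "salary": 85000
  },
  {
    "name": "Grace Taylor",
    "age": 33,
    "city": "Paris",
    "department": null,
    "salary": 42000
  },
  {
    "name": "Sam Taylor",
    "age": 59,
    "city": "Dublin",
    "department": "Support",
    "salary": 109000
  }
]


Checking for missing (null) values in 6 records:

  Carol Jones: complete
  Tina Brown: age, salary
  Eve Jackson: complete
  Judy Davis: complete
  Grace Taylor: department
  Sam Taylor: complete

Per field:
  name: 0 missing
  age: 1 missing
  city: 0 missing
  department: 1 missing
  salary: 1 missing

Total missing values: 3
Records with any missing: 2

3 missing values (age: 1, department: 1, salary: 1); 2 incomplete records


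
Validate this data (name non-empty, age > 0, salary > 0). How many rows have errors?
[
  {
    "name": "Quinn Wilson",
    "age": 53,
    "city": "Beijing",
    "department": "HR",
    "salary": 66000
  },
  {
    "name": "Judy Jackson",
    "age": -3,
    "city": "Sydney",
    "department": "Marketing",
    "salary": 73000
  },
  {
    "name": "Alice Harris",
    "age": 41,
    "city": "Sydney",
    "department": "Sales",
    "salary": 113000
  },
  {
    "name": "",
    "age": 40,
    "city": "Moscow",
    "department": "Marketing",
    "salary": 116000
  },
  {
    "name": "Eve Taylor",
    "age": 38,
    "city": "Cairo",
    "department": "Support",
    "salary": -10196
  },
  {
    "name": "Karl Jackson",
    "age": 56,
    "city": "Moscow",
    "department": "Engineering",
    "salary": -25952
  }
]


Validating 6 records:
Rules: name non-empty, age > 0, salary > 0

  Row 1 (Quinn Wilson): OK
  Row 2 (Judy Jackson): negative age: -3
  Row 3 (Alice Harris): OK
  Row 4 (???): empty name
  Row 5 (Eve Taylor): negative salary: -10196
  Row 6 (Karl Jackson): negative salary: -25952

Total errors: 4

4 errors


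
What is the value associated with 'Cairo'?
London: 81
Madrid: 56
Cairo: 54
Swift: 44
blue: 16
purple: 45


Looking up key 'Cairo'
Value: 54

54


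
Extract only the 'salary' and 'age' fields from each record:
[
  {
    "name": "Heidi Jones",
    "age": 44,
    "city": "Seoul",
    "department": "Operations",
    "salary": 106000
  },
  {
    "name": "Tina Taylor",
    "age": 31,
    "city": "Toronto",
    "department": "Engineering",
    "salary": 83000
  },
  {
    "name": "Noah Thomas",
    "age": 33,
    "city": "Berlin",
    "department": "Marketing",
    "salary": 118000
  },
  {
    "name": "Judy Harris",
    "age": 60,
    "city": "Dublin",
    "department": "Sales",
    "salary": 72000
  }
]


Original: 4 records with fields: name, age, city, department, salary
Keep: ['salary', 'age']
Drop: ['name', 'city', 'department']
Result: 4 records, 2 fields each

[
  {
    "salary": 106000,
    "age": 44
  },
  {
    "salary": 83000,
    "age": 31
  },
  {
    "salary": 118000,
    "age": 33
  },
  {
    "salary": 72000,
    "age": 60
  }
]


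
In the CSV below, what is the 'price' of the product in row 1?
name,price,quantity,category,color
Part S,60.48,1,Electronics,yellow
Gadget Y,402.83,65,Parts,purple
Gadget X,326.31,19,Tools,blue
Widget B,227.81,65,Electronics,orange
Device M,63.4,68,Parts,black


Query: Row 1 ('Part S'), column 'price'
Value: 60.48

60.48


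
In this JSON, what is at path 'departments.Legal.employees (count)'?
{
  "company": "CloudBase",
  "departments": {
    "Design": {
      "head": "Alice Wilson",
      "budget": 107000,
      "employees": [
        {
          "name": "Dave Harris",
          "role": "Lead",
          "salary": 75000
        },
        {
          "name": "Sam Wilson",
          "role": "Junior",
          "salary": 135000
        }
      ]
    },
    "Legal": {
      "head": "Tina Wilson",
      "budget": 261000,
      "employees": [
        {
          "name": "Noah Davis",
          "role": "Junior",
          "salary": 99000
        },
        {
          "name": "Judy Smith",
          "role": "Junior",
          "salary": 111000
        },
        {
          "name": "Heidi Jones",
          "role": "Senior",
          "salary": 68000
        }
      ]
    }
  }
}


Path: departments.Legal.employees (count)

Navigate:
  -> departments
  -> Legal
  -> employees (array, length 3)

3


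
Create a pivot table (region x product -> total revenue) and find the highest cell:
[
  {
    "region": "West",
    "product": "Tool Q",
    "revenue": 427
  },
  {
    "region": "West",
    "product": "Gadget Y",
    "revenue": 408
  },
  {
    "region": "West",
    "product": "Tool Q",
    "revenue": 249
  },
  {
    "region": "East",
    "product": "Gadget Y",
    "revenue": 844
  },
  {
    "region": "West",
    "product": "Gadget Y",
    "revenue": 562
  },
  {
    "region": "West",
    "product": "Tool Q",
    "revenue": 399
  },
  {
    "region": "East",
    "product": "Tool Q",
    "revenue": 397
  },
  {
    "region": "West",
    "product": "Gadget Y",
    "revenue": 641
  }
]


Pivot: region (rows) x product (columns) -> total revenue

     Gadget Y      Tool Q      
East           844           397  
West          1611          1075  

Highest: West / Gadget Y = $1611

West / Gadget Y = $1611
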